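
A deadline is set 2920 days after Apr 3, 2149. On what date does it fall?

+365 (one year) → Apr 3, 2150 (2555 left).
+365 (one year) → Apr 3, 2151 (2190 left).
+366 (one year; includes Feb 29, 2152) → Apr 3, 2152 (1824 left).
+365 (one year) → Apr 3, 2153 (1459 left).
+365 (one year) → Apr 3, 2154 (1094 left).
+365 (one year) → Apr 3, 2155 (729 left).
+366 (one year; includes Feb 29, 2156) → Apr 3, 2156 (363 left).
Apr has 30 days: +28 → May 1, 2156 (335 left).
May has 31 days: +31 → Jun 1, 2156 (304 left).
Jun has 30 days: +30 → Jul 1, 2156 (274 left).
Jul has 31 days: +31 → Aug 1, 2156 (243 left).
Aug has 31 days: +31 → Sep 1, 2156 (212 left).
Sep has 30 days: +30 → Oct 1, 2156 (182 left).
Oct has 31 days: +31 → Nov 1, 2156 (151 left).
Nov has 30 days: +30 → Dec 1, 2156 (121 left).
Dec has 31 days: +31 → Jan 1, 2157 (90 left).
Jan has 31 days: +31 → Feb 1, 2157 (59 left).
Feb has 28 days: +28 → Mar 1, 2157 (31 left).
Mar has 31 days: +31 → Apr 1, 2157 (0 left).

April 1, 2157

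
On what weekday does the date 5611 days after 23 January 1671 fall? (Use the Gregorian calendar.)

First find the weekday of Jan 23, 1671. Doomsday rule: the anchor day for the 1600s is Tuesday. For year 71: 71÷12 = 5 r 11, and 11÷4 = 2, so 5+11+2 = 18.
Tuesday + 18 ≡ Saturday — that's 1671's doomsday.
In January the doomsday date is Jan 3 (1671 is not a leap year).
Jan 23 is 20 days after Jan 3; 20 mod 7 = 6, so Saturday + 6 = Friday.
5611 mod 7 = 4, so 5611 days after a Friday is Friday + 4 = Tuesday.

Tuesday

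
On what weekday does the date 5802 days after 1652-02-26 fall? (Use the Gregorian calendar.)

Sunday

Feb 26, 1652 is a Monday.
5802 mod 7 = 6, so 5802 days after a Monday is Monday + 6 = Sunday.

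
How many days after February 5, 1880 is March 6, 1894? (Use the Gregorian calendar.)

Feb 5, 1880 → Feb 5, 1881: 366 days (Feb 29, 1880 is in that span).
Feb 5, 1881 → Feb 5, 1882: 365 days.
Feb 5, 1882 → Feb 5, 1883: 365 days.
Feb 5, 1883 → Feb 5, 1884: 365 days.
Feb 5, 1884 → Feb 5, 1885: 366 days (Feb 29, 1884 is in that span).
Feb 5, 1885 → Feb 5, 1886: 365 days.
Feb 5, 1886 → Feb 5, 1887: 365 days.
Feb 5, 1887 → Feb 5, 1888: 365 days.
Feb 5, 1888 → Feb 5, 1889: 366 days (Feb 29, 1888 is in that span).
Feb 5, 1889 → Feb 5, 1890: 365 days.
Feb 5, 1890 → Feb 5, 1891: 365 days.
Feb 5, 1891 → Feb 5, 1892: 365 days.
Feb 5, 1892 → Feb 5, 1893: 366 days (Feb 29, 1892 is in that span).
Feb 5, 1893 → Mar 5, 1893: 28 days (February has 28).
Mar 5, 1893 → Apr 5, 1893: 31 days (March has 31).
Apr 5, 1893 → May 5, 1893: 30 days (April has 30).
May 5, 1893 → Jun 5, 1893: 31 days (May has 31).
Jun 5, 1893 → Jul 5, 1893: 30 days (June has 30).
Jul 5, 1893 → Aug 5, 1893: 31 days (July has 31).
Aug 5, 1893 → Sep 5, 1893: 31 days (August has 31).
Sep 5, 1893 → Oct 5, 1893: 30 days (September has 30).
Oct 5, 1893 → Nov 5, 1893: 31 days (October has 31).
Nov 5, 1893 → Dec 5, 1893: 30 days (November has 30).
Dec 5, 1893 → Jan 5, 1894: 31 days (December has 31).
Jan 5, 1894 → Feb 5, 1894: 31 days (January has 31).
Feb 5, 1894 → Mar 5, 1894: 28 days (February has 28).
Mar 5, 1894 → Mar 6, 1894: 1 days.
Total: 5143 days.

5143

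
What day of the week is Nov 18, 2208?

Friday

Doomsday rule: the anchor day for the 2200s is Friday. For year 08: 8÷12 = 0 r 8, and 8÷4 = 2, so 0+8+2 = 10.
Friday + 10 ≡ Monday — that's 2208's doomsday.
In November the doomsday date is Nov 7.
Nov 18 is 11 days after Nov 7; 11 mod 7 = 4, so Monday + 4 = Friday.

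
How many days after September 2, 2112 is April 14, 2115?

Sep 2, 2112 → Sep 2, 2113: 365 days.
Sep 2, 2113 → Sep 2, 2114: 365 days.
Sep 2, 2114 → Oct 2, 2114: 30 days (September has 30).
Oct 2, 2114 → Nov 2, 2114: 31 days (October has 31).
Nov 2, 2114 → Dec 2, 2114: 30 days (November has 30).
Dec 2, 2114 → Jan 2, 2115: 31 days (December has 31).
Jan 2, 2115 → Feb 2, 2115: 31 days (January has 31).
Feb 2, 2115 → Mar 2, 2115: 28 days (February has 28).
Mar 2, 2115 → Apr 2, 2115: 31 days (March has 31).
Apr 2, 2115 → Apr 14, 2115: 12 days.
Total: 954 days.

954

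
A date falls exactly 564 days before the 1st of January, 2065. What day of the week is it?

Jan 1, 2065 is a Thursday.
564 mod 7 = 4, so 564 days before a Thursday is Thursday − 4 = Sunday.

Sunday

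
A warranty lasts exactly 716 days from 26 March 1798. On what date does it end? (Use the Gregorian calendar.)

March 12, 1800

+365 (one year) → Mar 26, 1799 (351 left).
Mar has 31 days: +6 → Apr 1, 1799 (345 left).
Apr has 30 days: +30 → May 1, 1799 (315 left).
May has 31 days: +31 → Jun 1, 1799 (284 left).
Jun has 30 days: +30 → Jul 1, 1799 (254 left).
Jul has 31 days: +31 → Aug 1, 1799 (223 left).
Aug has 31 days: +31 → Sep 1, 1799 (192 left).
Sep has 30 days: +30 → Oct 1, 1799 (162 left).
Oct has 31 days: +31 → Nov 1, 1799 (131 left).
Nov has 30 days: +30 → Dec 1, 1799 (101 left).
Dec has 31 days: +31 → Jan 1, 1800 (70 left).
Jan has 31 days: +31 → Feb 1, 1800 (39 left).
Feb has 28 days: +28 → Mar 1, 1800 (11 left).
+11 → Mar 12, 1800.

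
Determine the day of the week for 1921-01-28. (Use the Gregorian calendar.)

Doomsday rule: the anchor day for the 1900s is Wednesday. For year 21: 21÷12 = 1 r 9, and 9÷4 = 2, so 1+9+2 = 12.
Wednesday + 12 ≡ Monday — that's 1921's doomsday.
In January the doomsday date is Jan 3 (1921 is not a leap year).
Jan 28 is 25 days after Jan 3; 25 mod 7 = 4, so Monday + 4 = Friday.

Friday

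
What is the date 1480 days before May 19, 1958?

April 30, 1954

−365 (one year) → May 19, 1957 (1115 left).
−365 (one year) → May 19, 1956 (750 left).
−366 (one year; includes Feb 29, 1956) → May 19, 1955 (384 left).
−19 → Apr 30, 1955 (end of Apr, 30 days; 365 left).
−30 → Mar 31, 1955 (end of Mar, 31 days; 335 left).
−31 → Feb 28, 1955 (end of Feb, 28 days; 304 left).
−28 → Jan 31, 1955 (end of Jan, 31 days; 276 left).
−31 → Dec 31, 1954 (end of Dec, 31 days; 245 left).
−31 → Nov 30, 1954 (end of Nov, 30 days; 214 left).
−30 → Oct 31, 1954 (end of Oct, 31 days; 184 left).
−31 → Sep 30, 1954 (end of Sep, 30 days; 153 left).
−30 → Aug 31, 1954 (end of Aug, 31 days; 123 left).
−31 → Jul 31, 1954 (end of Jul, 31 days; 92 left).
−31 → Jun 30, 1954 (end of Jun, 30 days; 61 left).
−30 → May 31, 1954 (end of May, 31 days; 31 left).
−31 → Apr 30, 1954 (end of Apr, 30 days; 0 left).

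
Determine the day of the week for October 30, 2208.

Sunday

Doomsday rule: the anchor day for the 2200s is Friday. For year 08: 8÷12 = 0 r 8, and 8÷4 = 2, so 0+8+2 = 10.
Friday + 10 ≡ Monday — that's 2208's doomsday.
In October the doomsday date is Oct 10.
Oct 30 is 20 days after Oct 10; 20 mod 7 = 6, so Monday + 6 = Sunday.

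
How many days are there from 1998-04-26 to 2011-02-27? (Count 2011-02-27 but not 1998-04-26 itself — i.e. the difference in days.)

4690

Apr 26, 1998 → Apr 26, 1999: 365 days.
Apr 26, 1999 → Apr 26, 2000: 366 days (Feb 29, 2000 is in that span).
Apr 26, 2000 → Apr 26, 2001: 365 days.
Apr 26, 2001 → Apr 26, 2002: 365 days.
Apr 26, 2002 → Apr 26, 2003: 365 days.
Apr 26, 2003 → Apr 26, 2004: 366 days (Feb 29, 2004 is in that span).
Apr 26, 2004 → Apr 26, 2005: 365 days.
Apr 26, 2005 → Apr 26, 2006: 365 days.
Apr 26, 2006 → Apr 26, 2007: 365 days.
Apr 26, 2007 → Apr 26, 2008: 366 days (Feb 29, 2008 is in that span).
Apr 26, 2008 → Apr 26, 2009: 365 days.
Apr 26, 2009 → Apr 26, 2010: 365 days.
Apr 26, 2010 → May 26, 2010: 30 days (April has 30).
May 26, 2010 → Jun 26, 2010: 31 days (May has 31).
Jun 26, 2010 → Jul 26, 2010: 30 days (June has 30).
Jul 26, 2010 → Aug 26, 2010: 31 days (July has 31).
Aug 26, 2010 → Sep 26, 2010: 31 days (August has 31).
Sep 26, 2010 → Oct 26, 2010: 30 days (September has 30).
Oct 26, 2010 → Nov 26, 2010: 31 days (October has 31).
Nov 26, 2010 → Dec 26, 2010: 30 days (November has 30).
Dec 26, 2010 → Jan 26, 2011: 31 days (December has 31).
Jan 26, 2011 → Feb 26, 2011: 31 days (January has 31).
Feb 26, 2011 → Feb 27, 2011: 1 days.
Total: 4690 days.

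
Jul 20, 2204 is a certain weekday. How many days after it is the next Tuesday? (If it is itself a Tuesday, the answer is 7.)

4

Jul 20, 2204 is a Friday.
From Friday to the next Tuesday is 4 days.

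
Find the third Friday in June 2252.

June 1, 2252 is a Tuesday.
The first Friday is therefore June 4 (3 days later).
The third Friday is 4 + 2×7 = June 18.

June 18, 2252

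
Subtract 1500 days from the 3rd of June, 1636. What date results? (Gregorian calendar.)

−366 (one year; includes Feb 29, 1636) → Jun 3, 1635 (1134 left).
−365 (one year) → Jun 3, 1634 (769 left).
−365 (one year) → Jun 3, 1633 (404 left).
−365 (one year) → Jun 3, 1632 (39 left).
−3 → May 31, 1632 (end of May, 31 days; 36 left).
−31 → Apr 30, 1632 (end of Apr, 30 days; 5 left).
−5 → Apr 25, 1632.

April 25, 1632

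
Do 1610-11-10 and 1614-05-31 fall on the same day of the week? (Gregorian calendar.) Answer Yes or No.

From Nov 10, 1610 to May 31, 1614 is 1298 days.
1298 mod 7 = 3, so they are different weekdays.
(Nov 10, 1610 is a Wednesday; May 31, 1614 is a Saturday.)

No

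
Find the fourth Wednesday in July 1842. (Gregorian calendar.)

July 1, 1842 is a Friday.
The first Wednesday is therefore July 6 (5 days later).
The fourth Wednesday is 6 + 3×7 = July 27.

July 27, 1842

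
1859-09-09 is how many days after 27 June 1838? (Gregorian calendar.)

Jun 27, 1838 → Jun 27, 1839: 365 days.
Jun 27, 1839 → Jun 27, 1840: 366 days (Feb 29, 1840 is in that span).
Jun 27, 1840 → Jun 27, 1841: 365 days.
Jun 27, 1841 → Jun 27, 1842: 365 days.
Jun 27, 1842 → Jun 27, 1843: 365 days.
Jun 27, 1843 → Jun 27, 1844: 366 days (Feb 29, 1844 is in that span).
Jun 27, 1844 → Jun 27, 1845: 365 days.
Jun 27, 1845 → Jun 27, 1846: 365 days.
Jun 27, 1846 → Jun 27, 1847: 365 days.
Jun 27, 1847 → Jun 27, 1848: 366 days (Feb 29, 1848 is in that span).
Jun 27, 1848 → Jun 27, 1849: 365 days.
Jun 27, 1849 → Jun 27, 1850: 365 days.
Jun 27, 1850 → Jun 27, 1851: 365 days.
Jun 27, 1851 → Jun 27, 1852: 366 days (Feb 29, 1852 is in that span).
Jun 27, 1852 → Jun 27, 1853: 365 days.
Jun 27, 1853 → Jun 27, 1854: 365 days.
Jun 27, 1854 → Jun 27, 1855: 365 days.
Jun 27, 1855 → Jun 27, 1856: 366 days (Feb 29, 1856 is in that span).
Jun 27, 1856 → Jun 27, 1857: 365 days.
Jun 27, 1857 → Jun 27, 1858: 365 days.
Jun 27, 1858 → Jun 27, 1859: 365 days.
Jun 27, 1859 → Jul 27, 1859: 30 days (June has 30).
Jul 27, 1859 → Aug 27, 1859: 31 days (July has 31).
Aug 27, 1859 → Sep 9, 1859: 13 days.
Total: 7744 days.

7744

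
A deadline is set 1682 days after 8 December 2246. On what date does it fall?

July 17, 2251

+365 (one year) → Dec 8, 2247 (1317 left).
+366 (one year; includes Feb 29, 2248) → Dec 8, 2248 (951 left).
+365 (one year) → Dec 8, 2249 (586 left).
+365 (one year) → Dec 8, 2250 (221 left).
Dec has 31 days: +24 → Jan 1, 2251 (197 left).
Jan has 31 days: +31 → Feb 1, 2251 (166 left).
Feb has 28 days: +28 → Mar 1, 2251 (138 left).
Mar has 31 days: +31 → Apr 1, 2251 (107 left).
Apr has 30 days: +30 → May 1, 2251 (77 left).
May has 31 days: +31 → Jun 1, 2251 (46 left).
Jun has 30 days: +30 → Jul 1, 2251 (16 left).
+16 → Jul 17, 2251.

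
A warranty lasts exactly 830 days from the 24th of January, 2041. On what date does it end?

May 4, 2043

+365 (one year) → Jan 24, 2042 (465 left).
+365 (one year) → Jan 24, 2043 (100 left).
Jan has 31 days: +8 → Feb 1, 2043 (92 left).
Feb has 28 days: +28 → Mar 1, 2043 (64 left).
Mar has 31 days: +31 → Apr 1, 2043 (33 left).
Apr has 30 days: +30 → May 1, 2043 (3 left).
+3 → May 4, 2043.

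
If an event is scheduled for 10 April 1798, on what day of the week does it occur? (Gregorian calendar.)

Doomsday rule: the anchor day for the 1700s is Sunday. For year 98: 98÷12 = 8 r 2, and 2÷4 = 0, so 8+2+0 = 10.
Sunday + 10 ≡ Wednesday — that's 1798's doomsday.
In April the doomsday date is Apr 4.
Apr 10 is 6 days after Apr 4; 6 mod 7 = 6, so Wednesday + 6 = Tuesday.

Tuesday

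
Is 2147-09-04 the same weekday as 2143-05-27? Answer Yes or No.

From May 27, 2143 to Sep 4, 2147 is 1561 days.
1561 mod 7 = 0, so they are the same weekday.
(May 27, 2143 is a Monday; Sep 4, 2147 is a Monday.)

Yes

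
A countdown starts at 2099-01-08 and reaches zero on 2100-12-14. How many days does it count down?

Jan 8, 2099 → Jan 8, 2100: 365 days.
Jan 8, 2100 → Feb 8, 2100: 31 days (January has 31).
Feb 8, 2100 → Mar 8, 2100: 28 days (February has 28).
Mar 8, 2100 → Apr 8, 2100: 31 days (March has 31).
Apr 8, 2100 → May 8, 2100: 30 days (April has 30).
May 8, 2100 → Jun 8, 2100: 31 days (May has 31).
Jun 8, 2100 → Jul 8, 2100: 30 days (June has 30).
Jul 8, 2100 → Aug 8, 2100: 31 days (July has 31).
Aug 8, 2100 → Sep 8, 2100: 31 days (August has 31).
Sep 8, 2100 → Oct 8, 2100: 30 days (September has 30).
Oct 8, 2100 → Nov 8, 2100: 31 days (October has 31).
Nov 8, 2100 → Dec 8, 2100: 30 days (November has 30).
Dec 8, 2100 → Dec 14, 2100: 6 days.
Total: 705 days.

705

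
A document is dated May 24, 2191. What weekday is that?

Tuesday

Doomsday rule: the anchor day for the 2100s is Sunday. For year 91: 91÷12 = 7 r 7, and 7÷4 = 1, so 7+7+1 = 15.
Sunday + 15 ≡ Monday — that's 2191's doomsday.
In May the doomsday date is May 9.
May 24 is 15 days after May 9; 15 mod 7 = 1, so Monday + 1 = Tuesday.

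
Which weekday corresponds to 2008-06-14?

Saturday

Doomsday rule: the anchor day for the 2000s is Tuesday. For year 08: 8÷12 = 0 r 8, and 8÷4 = 2, so 0+8+2 = 10.
Tuesday + 10 ≡ Friday — that's 2008's doomsday.
In June the doomsday date is Jun 6.
Jun 14 is 8 days after Jun 6; 8 mod 7 = 1, so Friday + 1 = Saturday.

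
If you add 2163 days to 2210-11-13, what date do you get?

October 15, 2216

+365 (one year) → Nov 13, 2211 (1798 left).
+366 (one year; includes Feb 29, 2212) → Nov 13, 2212 (1432 left).
+365 (one year) → Nov 13, 2213 (1067 left).
+365 (one year) → Nov 13, 2214 (702 left).
+365 (one year) → Nov 13, 2215 (337 left).
Nov has 30 days: +18 → Dec 1, 2215 (319 left).
Dec has 31 days: +31 → Jan 1, 2216 (288 left).
Jan has 31 days: +31 → Feb 1, 2216 (257 left).
Feb has 29 days: +29 → Mar 1, 2216 (228 left).
Mar has 31 days: +31 → Apr 1, 2216 (197 left).
Apr has 30 days: +30 → May 1, 2216 (167 left).
May has 31 days: +31 → Jun 1, 2216 (136 left).
Jun has 30 days: +30 → Jul 1, 2216 (106 left).
Jul has 31 days: +31 → Aug 1, 2216 (75 left).
Aug has 31 days: +31 → Sep 1, 2216 (44 left).
Sep has 30 days: +30 → Oct 1, 2216 (14 left).
+14 → Oct 15, 2216.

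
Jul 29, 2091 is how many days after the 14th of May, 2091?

76

May 14, 2091 → Jun 14, 2091: 31 days (May has 31).
Jun 14, 2091 → Jul 14, 2091: 30 days (June has 30).
Jul 14, 2091 → Jul 29, 2091: 15 days.
Total: 76 days.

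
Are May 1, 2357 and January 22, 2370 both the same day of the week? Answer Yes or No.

No

From May 1, 2357 to Jan 22, 2370 is 4649 days.
4649 mod 7 = 1, so they are different weekdays.
(May 1, 2357 is a Wednesday; Jan 22, 2370 is a Thursday.)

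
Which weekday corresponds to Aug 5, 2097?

Monday

Doomsday rule: the anchor day for the 2000s is Tuesday. For year 97: 97÷12 = 8 r 1, and 1÷4 = 0, so 8+1+0 = 9.
Tuesday + 9 ≡ Thursday — that's 2097's doomsday.
In August the doomsday date is Aug 8.
Aug 5 is 3 days before Aug 8; 3 mod 7 = 3, so Thursday − 3 = Monday.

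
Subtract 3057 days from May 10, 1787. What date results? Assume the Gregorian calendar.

December 26, 1778

−365 (one year) → May 10, 1786 (2692 left).
−365 (one year) → May 10, 1785 (2327 left).
−365 (one year) → May 10, 1784 (1962 left).
−366 (one year; includes Feb 29, 1784) → May 10, 1783 (1596 left).
−365 (one year) → May 10, 1782 (1231 left).
−365 (one year) → May 10, 1781 (866 left).
−365 (one year) → May 10, 1780 (501 left).
−366 (one year; includes Feb 29, 1780) → May 10, 1779 (135 left).
−10 → Apr 30, 1779 (end of Apr, 30 days; 125 left).
−30 → Mar 31, 1779 (end of Mar, 31 days; 95 left).
−31 → Feb 28, 1779 (end of Feb, 28 days; 64 left).
−28 → Jan 31, 1779 (end of Jan, 31 days; 36 left).
−31 → Dec 31, 1778 (end of Dec, 31 days; 5 left).
−5 → Dec 26, 1778.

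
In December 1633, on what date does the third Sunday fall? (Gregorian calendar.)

December 1, 1633 is a Thursday.
The first Sunday is therefore December 4 (3 days later).
The third Sunday is 4 + 2×7 = December 18.

December 18, 1633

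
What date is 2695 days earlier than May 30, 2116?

January 12, 2109

−366 (one year; includes Feb 29, 2116) → May 30, 2115 (2329 left).
−365 (one year) → May 30, 2114 (1964 left).
−365 (one year) → May 30, 2113 (1599 left).
−365 (one year) → May 30, 2112 (1234 left).
−366 (one year; includes Feb 29, 2112) → May 30, 2111 (868 left).
−365 (one year) → May 30, 2110 (503 left).
−365 (one year) → May 30, 2109 (138 left).
−30 → Apr 30, 2109 (end of Apr, 30 days; 108 left).
−30 → Mar 31, 2109 (end of Mar, 31 days; 78 left).
−31 → Feb 28, 2109 (end of Feb, 28 days; 47 left).
−28 → Jan 31, 2109 (end of Jan, 31 days; 19 left).
−19 → Jan 12, 2109.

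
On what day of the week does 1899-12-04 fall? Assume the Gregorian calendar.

Doomsday rule: the anchor day for the 1800s is Friday. For year 99: 99÷12 = 8 r 3, and 3÷4 = 0, so 8+3+0 = 11.
Friday + 11 ≡ Tuesday — that's 1899's doomsday.
In December the doomsday date is Dec 12.
Dec 4 is 8 days before Dec 12; 8 mod 7 = 1, so Tuesday − 1 = Monday.

Monday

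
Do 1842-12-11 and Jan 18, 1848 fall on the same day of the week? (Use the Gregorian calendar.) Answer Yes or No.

From Dec 11, 1842 to Jan 18, 1848 is 1864 days.
1864 mod 7 = 2, so they are different weekdays.
(Dec 11, 1842 is a Sunday; Jan 18, 1848 is a Tuesday.)

No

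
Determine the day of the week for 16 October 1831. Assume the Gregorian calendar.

Sunday

Doomsday rule: the anchor day for the 1800s is Friday. For year 31: 31÷12 = 2 r 7, and 7÷4 = 1, so 2+7+1 = 10.
Friday + 10 ≡ Monday — that's 1831's doomsday.
In October the doomsday date is Oct 10.
Oct 16 is 6 days after Oct 10; 6 mod 7 = 6, so Monday + 6 = Sunday.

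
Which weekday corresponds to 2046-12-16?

January 1, 2046 is a Monday.
Jan 1, 2046 → Feb 1, 2046: 31 days (January has 31).
Feb 1, 2046 → Mar 1, 2046: 28 days (February has 28).
Mar 1, 2046 → Apr 1, 2046: 31 days (March has 31).
Apr 1, 2046 → May 1, 2046: 30 days (April has 30).
May 1, 2046 → Jun 1, 2046: 31 days (May has 31).
Jun 1, 2046 → Jul 1, 2046: 30 days (June has 30).
Jul 1, 2046 → Aug 1, 2046: 31 days (July has 31).
Aug 1, 2046 → Sep 1, 2046: 31 days (August has 31).
Sep 1, 2046 → Oct 1, 2046: 30 days (September has 30).
Oct 1, 2046 → Nov 1, 2046: 31 days (October has 31).
Nov 1, 2046 → Dec 1, 2046: 30 days (November has 30).
Dec 1, 2046 → Dec 16, 2046: 15 days.
Total: 349 days.
349 mod 7 = 6, so Monday + 6 = Sunday.

Sunday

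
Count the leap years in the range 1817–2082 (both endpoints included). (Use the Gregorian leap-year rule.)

Multiples of 4 in [1817,2082]: 66.
Of those, multiples of 100: 2 (not leap unless ÷400).
Multiples of 400: 1.
Leap years = 66 − 2 + 1 = 65.

65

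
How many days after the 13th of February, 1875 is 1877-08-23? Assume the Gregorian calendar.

Feb 13, 1875 → Feb 13, 1876: 365 days.
Feb 13, 1876 → Feb 13, 1877: 366 days (Feb 29, 1876 is in that span).
Feb 13, 1877 → Mar 13, 1877: 28 days (February has 28).
Mar 13, 1877 → Apr 13, 1877: 31 days (March has 31).
Apr 13, 1877 → May 13, 1877: 30 days (April has 30).
May 13, 1877 → Jun 13, 1877: 31 days (May has 31).
Jun 13, 1877 → Jul 13, 1877: 30 days (June has 30).
Jul 13, 1877 → Aug 13, 1877: 31 days (July has 31).
Aug 13, 1877 → Aug 23, 1877: 10 days.
Total: 922 days.

922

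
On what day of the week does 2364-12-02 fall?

Wednesday

Doomsday rule: the anchor day for the 2300s is Wednesday. For year 64: 64÷12 = 5 r 4, and 4÷4 = 1, so 5+4+1 = 10.
Wednesday + 10 ≡ Saturday — that's 2364's doomsday.
In December the doomsday date is Dec 12.
Dec 2 is 10 days before Dec 12; 10 mod 7 = 3, so Saturday − 3 = Wednesday.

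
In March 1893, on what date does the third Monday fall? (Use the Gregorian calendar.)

March 1, 1893 is a Wednesday.
The first Monday is therefore March 6 (5 days later).
The third Monday is 6 + 2×7 = March 20.

March 20, 1893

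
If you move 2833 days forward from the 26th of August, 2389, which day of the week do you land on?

Thursday

Aug 26, 2389 is a Saturday.
2833 mod 7 = 5, so 2833 days after a Saturday is Saturday + 5 = Thursday.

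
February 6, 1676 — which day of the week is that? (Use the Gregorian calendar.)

Doomsday rule: the anchor day for the 1600s is Tuesday. For year 76: 76÷12 = 6 r 4, and 4÷4 = 1, so 6+4+1 = 11.
Tuesday + 11 ≡ Saturday — that's 1676's doomsday.
In February the doomsday date is Feb 29 (1676 is a leap year (divisible by 4)).
Feb 6 is 23 days before Feb 29; 23 mod 7 = 2, so Saturday − 2 = Thursday.

Thursday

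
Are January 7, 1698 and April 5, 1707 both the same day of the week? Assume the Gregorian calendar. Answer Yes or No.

From Jan 7, 1698 to Apr 5, 1707 is 3374 days.
3374 mod 7 = 0, so they are the same weekday.
(Jan 7, 1698 is a Tuesday; Apr 5, 1707 is a Tuesday.)

Yes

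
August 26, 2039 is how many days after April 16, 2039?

132

Apr 16, 2039 → May 16, 2039: 30 days (April has 30).
May 16, 2039 → Jun 16, 2039: 31 days (May has 31).
Jun 16, 2039 → Jul 16, 2039: 30 days (June has 30).
Jul 16, 2039 → Aug 16, 2039: 31 days (July has 31).
Aug 16, 2039 → Aug 26, 2039: 10 days.
Total: 132 days.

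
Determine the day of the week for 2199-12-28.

Doomsday rule: the anchor day for the 2100s is Sunday. For year 99: 99÷12 = 8 r 3, and 3÷4 = 0, so 8+3+0 = 11.
Sunday + 11 ≡ Thursday — that's 2199's doomsday.
In December the doomsday date is Dec 12.
Dec 28 is 16 days after Dec 12; 16 mod 7 = 2, so Thursday + 2 = Saturday.

Saturday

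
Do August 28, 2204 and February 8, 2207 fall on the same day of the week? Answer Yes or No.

From Aug 28, 2204 to Feb 8, 2207 is 894 days.
894 mod 7 = 5, so they are different weekdays.
(Aug 28, 2204 is a Tuesday; Feb 8, 2207 is a Sunday.)

No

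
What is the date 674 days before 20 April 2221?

−365 (one year) → Apr 20, 2220 (309 left).
−20 → Mar 31, 2220 (end of Mar, 31 days; 289 left).
−31 → Feb 29, 2220 (end of Feb, 29 days; 258 left).
−29 → Jan 31, 2220 (end of Jan, 31 days; 229 left).
−31 → Dec 31, 2219 (end of Dec, 31 days; 198 left).
−31 → Nov 30, 2219 (end of Nov, 30 days; 167 left).
−30 → Oct 31, 2219 (end of Oct, 31 days; 137 left).
−31 → Sep 30, 2219 (end of Sep, 30 days; 106 left).
−30 → Aug 31, 2219 (end of Aug, 31 days; 76 left).
−31 → Jul 31, 2219 (end of Jul, 31 days; 45 left).
−31 → Jun 30, 2219 (end of Jun, 30 days; 14 left).
−14 → Jun 16, 2219.

June 16, 2219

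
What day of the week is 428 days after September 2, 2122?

Thursday

First find the weekday of Sep 2, 2122. Doomsday rule: the anchor day for the 2100s is Sunday. For year 22: 22÷12 = 1 r 10, and 10÷4 = 2, so 1+10+2 = 13.
Sunday + 13 ≡ Saturday — that's 2122's doomsday.
In September the doomsday date is Sep 5.
Sep 2 is 3 days before Sep 5; 3 mod 7 = 3, so Saturday − 3 = Wednesday.
428 mod 7 = 1, so 428 days after a Wednesday is Wednesday + 1 = Thursday.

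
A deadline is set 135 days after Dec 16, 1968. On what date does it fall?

April 30, 1969

Dec has 31 days: +16 → Jan 1, 1969 (119 left).
Jan has 31 days: +31 → Feb 1, 1969 (88 left).
Feb has 28 days: +28 → Mar 1, 1969 (60 left).
Mar has 31 days: +31 → Apr 1, 1969 (29 left).
+29 → Apr 30, 1969.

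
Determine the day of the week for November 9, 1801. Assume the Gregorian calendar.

Monday

Doomsday rule: the anchor day for the 1800s is Friday. For year 01: 1÷12 = 0 r 1, and 1÷4 = 0, so 0+1+0 = 1.
Friday + 1 ≡ Saturday — that's 1801's doomsday.
In November the doomsday date is Nov 7.
Nov 9 is 2 days after Nov 7; 2 mod 7 = 2, so Saturday + 2 = Monday.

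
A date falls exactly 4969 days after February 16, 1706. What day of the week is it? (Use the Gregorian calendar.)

Monday

Feb 16, 1706 is a Tuesday.
4969 mod 7 = 6, so 4969 days after a Tuesday is Tuesday + 6 = Monday.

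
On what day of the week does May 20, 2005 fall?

Friday

Doomsday rule: the anchor day for the 2000s is Tuesday. For year 05: 5÷12 = 0 r 5, and 5÷4 = 1, so 0+5+1 = 6.
Tuesday + 6 ≡ Monday — that's 2005's doomsday.
In May the doomsday date is May 9.
May 20 is 11 days after May 9; 11 mod 7 = 4, so Monday + 4 = Friday.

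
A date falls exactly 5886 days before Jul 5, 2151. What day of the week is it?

Tuesday

First find the weekday of Jul 5, 2151. Doomsday rule: the anchor day for the 2100s is Sunday. For year 51: 51÷12 = 4 r 3, and 3÷4 = 0, so 4+3+0 = 7.
Sunday + 7 ≡ Sunday — that's 2151's doomsday.
In July the doomsday date is Jul 11.
Jul 5 is 6 days before Jul 11; 6 mod 7 = 6, so Sunday − 6 = Monday.
5886 mod 7 = 6, so 5886 days before a Monday is Monday − 6 = Tuesday.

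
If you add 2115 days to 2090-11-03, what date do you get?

August 18, 2096

+365 (one year) → Nov 3, 2091 (1750 left).
+366 (one year; includes Feb 29, 2092) → Nov 3, 2092 (1384 left).
+365 (one year) → Nov 3, 2093 (1019 left).
+365 (one year) → Nov 3, 2094 (654 left).
+365 (one year) → Nov 3, 2095 (289 left).
Nov has 30 days: +28 → Dec 1, 2095 (261 left).
Dec has 31 days: +31 → Jan 1, 2096 (230 left).
Jan has 31 days: +31 → Feb 1, 2096 (199 left).
Feb has 29 days: +29 → Mar 1, 2096 (170 left).
Mar has 31 days: +31 → Apr 1, 2096 (139 left).
Apr has 30 days: +30 → May 1, 2096 (109 left).
May has 31 days: +31 → Jun 1, 2096 (78 left).
Jun has 30 days: +30 → Jul 1, 2096 (48 left).
Jul has 31 days: +31 → Aug 1, 2096 (17 left).
+17 → Aug 18, 2096.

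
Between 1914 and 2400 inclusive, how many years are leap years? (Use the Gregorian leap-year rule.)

Multiples of 4 in [1914,2400]: 122.
Of those, multiples of 100: 5 (not leap unless ÷400).
Multiples of 400: 2.
Leap years = 122 − 5 + 2 = 119.

119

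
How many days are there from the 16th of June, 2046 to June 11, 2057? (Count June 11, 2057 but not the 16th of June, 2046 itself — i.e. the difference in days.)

4013

Jun 16, 2046 → Jun 16, 2047: 365 days.
Jun 16, 2047 → Jun 16, 2048: 366 days (Feb 29, 2048 is in that span).
Jun 16, 2048 → Jun 16, 2049: 365 days.
Jun 16, 2049 → Jun 16, 2050: 365 days.
Jun 16, 2050 → Jun 16, 2051: 365 days.
Jun 16, 2051 → Jun 16, 2052: 366 days (Feb 29, 2052 is in that span).
Jun 16, 2052 → Jun 16, 2053: 365 days.
Jun 16, 2053 → Jun 16, 2054: 365 days.
Jun 16, 2054 → Jun 16, 2055: 365 days.
Jun 16, 2055 → Jun 16, 2056: 366 days (Feb 29, 2056 is in that span).
Jun 16, 2056 → Jul 16, 2056: 30 days (June has 30).
Jul 16, 2056 → Aug 16, 2056: 31 days (July has 31).
Aug 16, 2056 → Sep 16, 2056: 31 days (August has 31).
Sep 16, 2056 → Oct 16, 2056: 30 days (September has 30).
Oct 16, 2056 → Nov 16, 2056: 31 days (October has 31).
Nov 16, 2056 → Dec 16, 2056: 30 days (November has 30).
Dec 16, 2056 → Jan 16, 2057: 31 days (December has 31).
Jan 16, 2057 → Feb 16, 2057: 31 days (January has 31).
Feb 16, 2057 → Mar 16, 2057: 28 days (February has 28).
Mar 16, 2057 → Apr 16, 2057: 31 days (March has 31).
Apr 16, 2057 → May 16, 2057: 30 days (April has 30).
May 16, 2057 → Jun 11, 2057: 26 days.
Total: 4013 days.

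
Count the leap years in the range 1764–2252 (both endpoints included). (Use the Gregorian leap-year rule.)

119

Multiples of 4 in [1764,2252]: 123.
Of those, multiples of 100: 5 (not leap unless ÷400).
Multiples of 400: 1.
Leap years = 123 − 5 + 1 = 119.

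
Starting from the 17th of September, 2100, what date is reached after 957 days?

+365 (one year) → Sep 17, 2101 (592 left).
+365 (one year) → Sep 17, 2102 (227 left).
Sep has 30 days: +14 → Oct 1, 2102 (213 left).
Oct has 31 days: +31 → Nov 1, 2102 (182 left).
Nov has 30 days: +30 → Dec 1, 2102 (152 left).
Dec has 31 days: +31 → Jan 1, 2103 (121 left).
Jan has 31 days: +31 → Feb 1, 2103 (90 left).
Feb has 28 days: +28 → Mar 1, 2103 (62 left).
Mar has 31 days: +31 → Apr 1, 2103 (31 left).
Apr has 30 days: +30 → May 1, 2103 (1 left).
+1 → May 2, 2103.

May 2, 2103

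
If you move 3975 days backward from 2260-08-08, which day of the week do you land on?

Aug 8, 2260 is a Wednesday.
3975 mod 7 = 6, so 3975 days before a Wednesday is Wednesday − 6 = Thursday.

Thursday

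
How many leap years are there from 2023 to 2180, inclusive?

Multiples of 4 in [2023,2180]: 40.
Of those, multiples of 100: 1 (not leap unless ÷400).
Multiples of 400: 0.
Leap years = 40 − 1 + 0 = 39.

39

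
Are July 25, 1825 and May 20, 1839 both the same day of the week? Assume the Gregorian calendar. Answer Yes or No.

Yes

From Jul 25, 1825 to May 20, 1839 is 5047 days.
5047 mod 7 = 0, so they are the same weekday.
(Jul 25, 1825 is a Monday; May 20, 1839 is a Monday.)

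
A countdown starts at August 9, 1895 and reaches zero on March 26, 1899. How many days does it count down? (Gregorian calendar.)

1325

Aug 9, 1895 → Aug 9, 1896: 366 days (Feb 29, 1896 is in that span).
Aug 9, 1896 → Aug 9, 1897: 365 days.
Aug 9, 1897 → Aug 9, 1898: 365 days.
Aug 9, 1898 → Sep 9, 1898: 31 days (August has 31).
Sep 9, 1898 → Oct 9, 1898: 30 days (September has 30).
Oct 9, 1898 → Nov 9, 1898: 31 days (October has 31).
Nov 9, 1898 → Dec 9, 1898: 30 days (November has 30).
Dec 9, 1898 → Jan 9, 1899: 31 days (December has 31).
Jan 9, 1899 → Feb 9, 1899: 31 days (January has 31).
Feb 9, 1899 → Mar 9, 1899: 28 days (February has 28).
Mar 9, 1899 → Mar 26, 1899: 17 days.
Total: 1325 days.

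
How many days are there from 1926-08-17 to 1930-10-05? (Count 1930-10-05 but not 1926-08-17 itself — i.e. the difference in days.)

1510

Aug 17, 1926 → Aug 17, 1927: 365 days.
Aug 17, 1927 → Aug 17, 1928: 366 days (Feb 29, 1928 is in that span).
Aug 17, 1928 → Aug 17, 1929: 365 days.
Aug 17, 1929 → Aug 17, 1930: 365 days.
Aug 17, 1930 → Sep 17, 1930: 31 days (August has 31).
Sep 17, 1930 → Oct 5, 1930: 18 days.
Total: 1510 days.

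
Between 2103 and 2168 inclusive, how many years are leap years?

17

Multiples of 4 in [2103,2168]: 17.
Of those, multiples of 100: 0 (not leap unless ÷400).
Multiples of 400: 0.
Leap years = 17 − 0 + 0 = 17.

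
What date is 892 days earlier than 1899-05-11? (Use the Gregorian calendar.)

−365 (one year) → May 11, 1898 (527 left).
−365 (one year) → May 11, 1897 (162 left).
−11 → Apr 30, 1897 (end of Apr, 30 days; 151 left).
−30 → Mar 31, 1897 (end of Mar, 31 days; 121 left).
−31 → Feb 28, 1897 (end of Feb, 28 days; 90 left).
−28 → Jan 31, 1897 (end of Jan, 31 days; 62 left).
−31 → Dec 31, 1896 (end of Dec, 31 days; 31 left).
−31 → Nov 30, 1896 (end of Nov, 30 days; 0 left).

November 30, 1896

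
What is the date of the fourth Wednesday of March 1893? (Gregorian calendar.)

March 1, 1893 is a Wednesday.
The first Wednesday is therefore March 1 (same day).
The fourth Wednesday is 1 + 3×7 = March 22.

March 22, 1893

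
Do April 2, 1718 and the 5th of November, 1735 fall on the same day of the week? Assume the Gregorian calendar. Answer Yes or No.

From Apr 2, 1718 to Nov 5, 1735 is 6426 days.
6426 mod 7 = 0, so they are the same weekday.
(Apr 2, 1718 is a Saturday; Nov 5, 1735 is a Saturday.)

Yes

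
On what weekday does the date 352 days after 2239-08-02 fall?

Sunday

Aug 2, 2239 is a Friday.
352 mod 7 = 2, so 352 days after a Friday is Friday + 2 = Sunday.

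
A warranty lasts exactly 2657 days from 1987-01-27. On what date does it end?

May 7, 1994

+365 (one year) → Jan 27, 1988 (2292 left).
+366 (one year; includes Feb 29, 1988) → Jan 27, 1989 (1926 left).
+365 (one year) → Jan 27, 1990 (1561 left).
+365 (one year) → Jan 27, 1991 (1196 left).
+365 (one year) → Jan 27, 1992 (831 left).
+366 (one year; includes Feb 29, 1992) → Jan 27, 1993 (465 left).
+365 (one year) → Jan 27, 1994 (100 left).
Jan has 31 days: +5 → Feb 1, 1994 (95 left).
Feb has 28 days: +28 → Mar 1, 1994 (67 left).
Mar has 31 days: +31 → Apr 1, 1994 (36 left).
Apr has 30 days: +30 → May 1, 1994 (6 left).
+6 → May 7, 1994.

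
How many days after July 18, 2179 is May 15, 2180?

302

Jul 18, 2179 → Aug 18, 2179: 31 days (July has 31).
Aug 18, 2179 → Sep 18, 2179: 31 days (August has 31).
Sep 18, 2179 → Oct 18, 2179: 30 days (September has 30).
Oct 18, 2179 → Nov 18, 2179: 31 days (October has 31).
Nov 18, 2179 → Dec 18, 2179: 30 days (November has 30).
Dec 18, 2179 → Jan 18, 2180: 31 days (December has 31).
Jan 18, 2180 → Feb 18, 2180: 31 days (January has 31).
Feb 18, 2180 → Mar 18, 2180: 29 days (February has 29).
Mar 18, 2180 → Apr 18, 2180: 31 days (March has 31).
Apr 18, 2180 → May 15, 2180: 27 days.
Total: 302 days.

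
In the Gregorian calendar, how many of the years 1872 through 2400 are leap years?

Multiples of 4 in [1872,2400]: 133.
Of those, multiples of 100: 6 (not leap unless ÷400).
Multiples of 400: 2.
Leap years = 133 − 6 + 2 = 129.

129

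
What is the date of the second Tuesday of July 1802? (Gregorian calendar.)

July 1, 1802 is a Thursday.
The first Tuesday is therefore July 6 (5 days later).
The second Tuesday is 6 + 1×7 = July 13.

July 13, 1802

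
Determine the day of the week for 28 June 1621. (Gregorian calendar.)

Doomsday rule: the anchor day for the 1600s is Tuesday. For year 21: 21÷12 = 1 r 9, and 9÷4 = 2, so 1+9+2 = 12.
Tuesday + 12 ≡ Sunday — that's 1621's doomsday.
In June the doomsday date is Jun 6.
Jun 28 is 22 days after Jun 6; 22 mod 7 = 1, so Sunday + 1 = Monday.

Monday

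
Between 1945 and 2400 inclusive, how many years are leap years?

111

Multiples of 4 in [1945,2400]: 114.
Of those, multiples of 100: 5 (not leap unless ÷400).
Multiples of 400: 2.
Leap years = 114 − 5 + 2 = 111.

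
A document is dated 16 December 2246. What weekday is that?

Wednesday

Doomsday rule: the anchor day for the 2200s is Friday. For year 46: 46÷12 = 3 r 10, and 10÷4 = 2, so 3+10+2 = 15.
Friday + 15 ≡ Saturday — that's 2246's doomsday.
In December the doomsday date is Dec 12.
Dec 16 is 4 days after Dec 12; 4 mod 7 = 4, so Saturday + 4 = Wednesday.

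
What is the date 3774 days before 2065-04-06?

−365 (one year) → Apr 6, 2064 (3409 left).
−366 (one year; includes Feb 29, 2064) → Apr 6, 2063 (3043 left).
−365 (one year) → Apr 6, 2062 (2678 left).
−365 (one year) → Apr 6, 2061 (2313 left).
−365 (one year) → Apr 6, 2060 (1948 left).
−366 (one year; includes Feb 29, 2060) → Apr 6, 2059 (1582 left).
−365 (one year) → Apr 6, 2058 (1217 left).
−365 (one year) → Apr 6, 2057 (852 left).
−365 (one year) → Apr 6, 2056 (487 left).
−366 (one year; includes Feb 29, 2056) → Apr 6, 2055 (121 left).
−6 → Mar 31, 2055 (end of Mar, 31 days; 115 left).
−31 → Feb 28, 2055 (end of Feb, 28 days; 84 left).
−28 → Jan 31, 2055 (end of Jan, 31 days; 56 left).
−31 → Dec 31, 2054 (end of Dec, 31 days; 25 left).
−25 → Dec 6, 2054.

December 6, 2054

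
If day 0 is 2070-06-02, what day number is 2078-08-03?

Jun 2, 2070 → Jun 2, 2071: 365 days.
Jun 2, 2071 → Jun 2, 2072: 366 days (Feb 29, 2072 is in that span).
Jun 2, 2072 → Jun 2, 2073: 365 days.
Jun 2, 2073 → Jun 2, 2074: 365 days.
Jun 2, 2074 → Jun 2, 2075: 365 days.
Jun 2, 2075 → Jun 2, 2076: 366 days (Feb 29, 2076 is in that span).
Jun 2, 2076 → Jun 2, 2077: 365 days.
Jun 2, 2077 → Jun 2, 2078: 365 days.
Jun 2, 2078 → Jul 2, 2078: 30 days (June has 30).
Jul 2, 2078 → Aug 2, 2078: 31 days (July has 31).
Aug 2, 2078 → Aug 3, 2078: 1 days.
Total: 2984 days.

2984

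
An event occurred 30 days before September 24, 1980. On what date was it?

August 25, 1980

−24 → Aug 31, 1980 (end of Aug, 31 days; 6 left).
−6 → Aug 25, 1980.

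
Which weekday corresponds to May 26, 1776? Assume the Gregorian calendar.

Sunday

Doomsday rule: the anchor day for the 1700s is Sunday. For year 76: 76÷12 = 6 r 4, and 4÷4 = 1, so 6+4+1 = 11.
Sunday + 11 ≡ Thursday — that's 1776's doomsday.
In May the doomsday date is May 9.
May 26 is 17 days after May 9; 17 mod 7 = 3, so Thursday + 3 = Sunday.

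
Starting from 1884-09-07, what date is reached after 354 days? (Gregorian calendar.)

Sep has 30 days: +24 → Oct 1, 1884 (330 left).
Oct has 31 days: +31 → Nov 1, 1884 (299 left).
Nov has 30 days: +30 → Dec 1, 1884 (269 left).
Dec has 31 days: +31 → Jan 1, 1885 (238 left).
Jan has 31 days: +31 → Feb 1, 1885 (207 left).
Feb has 28 days: +28 → Mar 1, 1885 (179 left).
Mar has 31 days: +31 → Apr 1, 1885 (148 left).
Apr has 30 days: +30 → May 1, 1885 (118 left).
May has 31 days: +31 → Jun 1, 1885 (87 left).
Jun has 30 days: +30 → Jul 1, 1885 (57 left).
Jul has 31 days: +31 → Aug 1, 1885 (26 left).
+26 → Aug 27, 1885.

August 27, 1885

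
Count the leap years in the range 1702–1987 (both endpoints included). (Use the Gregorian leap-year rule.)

69

Multiples of 4 in [1702,1987]: 71.
Of those, multiples of 100: 2 (not leap unless ÷400).
Multiples of 400: 0.
Leap years = 71 − 2 + 0 = 69.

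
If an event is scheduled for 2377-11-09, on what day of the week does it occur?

Doomsday rule: the anchor day for the 2300s is Wednesday. For year 77: 77÷12 = 6 r 5, and 5÷4 = 1, so 6+5+1 = 12.
Wednesday + 12 ≡ Monday — that's 2377's doomsday.
In November the doomsday date is Nov 7.
Nov 9 is 2 days after Nov 7; 2 mod 7 = 2, so Monday + 2 = Wednesday.

Wednesday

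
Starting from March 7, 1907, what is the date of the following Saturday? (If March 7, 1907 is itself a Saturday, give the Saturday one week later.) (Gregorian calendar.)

March 9, 1907

Mar 7, 1907 is a Thursday.
From Thursday to the next Saturday is 2 days.
Mar 7, 1907 + 2 = Mar 9, 1907.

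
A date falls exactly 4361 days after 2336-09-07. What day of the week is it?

Sep 7, 2336 is a Monday.
4361 mod 7 = 0, so 4361 days after a Monday is Monday + 0 = Monday.

Monday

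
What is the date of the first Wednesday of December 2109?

December 4, 2109

December 1, 2109 is a Sunday.
The first Wednesday is therefore December 4 (3 days later).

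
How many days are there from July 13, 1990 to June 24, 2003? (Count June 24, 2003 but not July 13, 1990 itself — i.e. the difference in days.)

4729

Jul 13, 1990 → Jul 13, 1991: 365 days.
Jul 13, 1991 → Jul 13, 1992: 366 days (Feb 29, 1992 is in that span).
Jul 13, 1992 → Jul 13, 1993: 365 days.
Jul 13, 1993 → Jul 13, 1994: 365 days.
Jul 13, 1994 → Jul 13, 1995: 365 days.
Jul 13, 1995 → Jul 13, 1996: 366 days (Feb 29, 1996 is in that span).
Jul 13, 1996 → Jul 13, 1997: 365 days.
Jul 13, 1997 → Jul 13, 1998: 365 days.
Jul 13, 1998 → Jul 13, 1999: 365 days.
Jul 13, 1999 → Jul 13, 2000: 366 days (Feb 29, 2000 is in that span).
Jul 13, 2000 → Jul 13, 2001: 365 days.
Jul 13, 2001 → Jul 13, 2002: 365 days.
Jul 13, 2002 → Aug 13, 2002: 31 days (July has 31).
Aug 13, 2002 → Sep 13, 2002: 31 days (August has 31).
Sep 13, 2002 → Oct 13, 2002: 30 days (September has 30).
Oct 13, 2002 → Nov 13, 2002: 31 days (October has 31).
Nov 13, 2002 → Dec 13, 2002: 30 days (November has 30).
Dec 13, 2002 → Jan 13, 2003: 31 days (December has 31).
Jan 13, 2003 → Feb 13, 2003: 31 days (January has 31).
Feb 13, 2003 → Mar 13, 2003: 28 days (February has 28).
Mar 13, 2003 → Apr 13, 2003: 31 days (March has 31).
Apr 13, 2003 → May 13, 2003: 30 days (April has 30).
May 13, 2003 → Jun 13, 2003: 31 days (May has 31).
Jun 13, 2003 → Jun 24, 2003: 11 days.
Total: 4729 days.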